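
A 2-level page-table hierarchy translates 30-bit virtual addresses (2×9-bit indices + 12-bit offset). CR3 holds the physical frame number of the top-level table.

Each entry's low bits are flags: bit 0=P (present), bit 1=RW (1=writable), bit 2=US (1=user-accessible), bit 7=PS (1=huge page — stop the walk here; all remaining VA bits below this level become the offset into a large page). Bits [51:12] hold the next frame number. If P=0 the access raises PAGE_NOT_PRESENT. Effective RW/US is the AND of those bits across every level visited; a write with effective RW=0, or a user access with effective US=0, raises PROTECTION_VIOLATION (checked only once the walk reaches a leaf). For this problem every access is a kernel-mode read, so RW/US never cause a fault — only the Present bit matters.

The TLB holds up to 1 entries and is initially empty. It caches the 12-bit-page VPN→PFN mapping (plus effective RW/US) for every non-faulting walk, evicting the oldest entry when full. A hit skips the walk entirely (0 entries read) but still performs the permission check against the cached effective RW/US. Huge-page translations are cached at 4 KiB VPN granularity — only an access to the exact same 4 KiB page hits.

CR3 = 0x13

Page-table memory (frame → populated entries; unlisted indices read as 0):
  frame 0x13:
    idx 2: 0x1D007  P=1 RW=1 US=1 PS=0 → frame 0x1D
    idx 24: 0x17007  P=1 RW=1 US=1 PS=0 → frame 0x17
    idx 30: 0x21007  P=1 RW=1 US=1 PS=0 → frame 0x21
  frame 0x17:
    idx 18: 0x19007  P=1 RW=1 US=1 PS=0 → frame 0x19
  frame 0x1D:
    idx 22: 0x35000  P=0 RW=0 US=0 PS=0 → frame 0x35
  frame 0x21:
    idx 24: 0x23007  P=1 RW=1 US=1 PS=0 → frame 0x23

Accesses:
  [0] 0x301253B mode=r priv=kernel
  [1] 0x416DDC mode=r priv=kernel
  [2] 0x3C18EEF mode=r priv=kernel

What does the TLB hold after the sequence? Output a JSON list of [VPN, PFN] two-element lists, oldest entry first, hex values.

Per-access translation:
#0 VA=0x301253B (r,kernel):
  L0 @0x13[24] → 0x17007  P=1,RW=1,US=1,PS=0
  L1 @0x17[18] → 0x19007  P=1,RW=1,US=1,PS=0
  → PA=0x1953B  (2 entries read)
#1 VA=0x416DDC (r,kernel):
  L0 @0x13[2] → 0x1D007  P=1,RW=1,US=1,PS=0
  L1 @0x1D[22] → 0x35000  P=0,RW=0,US=0,PS=0
  → PAGE_NOT_PRESENT  (2 entries read)
#2 VA=0x3C18EEF (r,kernel):
  L0 @0x13[30] → 0x21007  P=1,RW=1,US=1,PS=0
  L1 @0x21[24] → 0x23007  P=1,RW=1,US=1,PS=0
  → PA=0x23EEF  (2 entries read)

TLB: [["0x3C18", "0x23"]]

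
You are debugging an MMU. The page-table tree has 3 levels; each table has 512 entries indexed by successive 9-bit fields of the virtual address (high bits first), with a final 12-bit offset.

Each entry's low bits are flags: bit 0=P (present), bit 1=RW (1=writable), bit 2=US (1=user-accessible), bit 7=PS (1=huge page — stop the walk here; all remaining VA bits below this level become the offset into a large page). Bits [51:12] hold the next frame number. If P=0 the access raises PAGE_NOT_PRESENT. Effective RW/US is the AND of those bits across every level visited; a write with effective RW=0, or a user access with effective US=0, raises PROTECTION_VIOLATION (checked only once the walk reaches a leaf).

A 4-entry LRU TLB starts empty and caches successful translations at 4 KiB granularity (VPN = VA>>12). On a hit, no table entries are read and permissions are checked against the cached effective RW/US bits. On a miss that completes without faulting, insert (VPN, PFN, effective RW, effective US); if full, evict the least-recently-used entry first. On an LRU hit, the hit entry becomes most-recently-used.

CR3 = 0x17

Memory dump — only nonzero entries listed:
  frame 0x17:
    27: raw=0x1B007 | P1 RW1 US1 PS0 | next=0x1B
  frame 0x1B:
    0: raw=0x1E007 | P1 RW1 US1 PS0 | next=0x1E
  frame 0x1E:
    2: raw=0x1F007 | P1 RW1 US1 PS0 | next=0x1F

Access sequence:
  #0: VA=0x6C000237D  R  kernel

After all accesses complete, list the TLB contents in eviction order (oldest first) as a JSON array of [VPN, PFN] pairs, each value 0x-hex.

Per-access translation:
#0 VA=0x6C000237D (r,kernel):
  L0 @0x17[27] → 0x1B007  P=1,RW=1,US=1,PS=0
  L1 @0x1B[0] → 0x1E007  P=1,RW=1,US=1,PS=0
  L2 @0x1E[2] → 0x1F007  P=1,RW=1,US=1,PS=0
  → PA=0x1F37D  (3 entries read)

TLB: [["0x6C0002", "0x1F"]]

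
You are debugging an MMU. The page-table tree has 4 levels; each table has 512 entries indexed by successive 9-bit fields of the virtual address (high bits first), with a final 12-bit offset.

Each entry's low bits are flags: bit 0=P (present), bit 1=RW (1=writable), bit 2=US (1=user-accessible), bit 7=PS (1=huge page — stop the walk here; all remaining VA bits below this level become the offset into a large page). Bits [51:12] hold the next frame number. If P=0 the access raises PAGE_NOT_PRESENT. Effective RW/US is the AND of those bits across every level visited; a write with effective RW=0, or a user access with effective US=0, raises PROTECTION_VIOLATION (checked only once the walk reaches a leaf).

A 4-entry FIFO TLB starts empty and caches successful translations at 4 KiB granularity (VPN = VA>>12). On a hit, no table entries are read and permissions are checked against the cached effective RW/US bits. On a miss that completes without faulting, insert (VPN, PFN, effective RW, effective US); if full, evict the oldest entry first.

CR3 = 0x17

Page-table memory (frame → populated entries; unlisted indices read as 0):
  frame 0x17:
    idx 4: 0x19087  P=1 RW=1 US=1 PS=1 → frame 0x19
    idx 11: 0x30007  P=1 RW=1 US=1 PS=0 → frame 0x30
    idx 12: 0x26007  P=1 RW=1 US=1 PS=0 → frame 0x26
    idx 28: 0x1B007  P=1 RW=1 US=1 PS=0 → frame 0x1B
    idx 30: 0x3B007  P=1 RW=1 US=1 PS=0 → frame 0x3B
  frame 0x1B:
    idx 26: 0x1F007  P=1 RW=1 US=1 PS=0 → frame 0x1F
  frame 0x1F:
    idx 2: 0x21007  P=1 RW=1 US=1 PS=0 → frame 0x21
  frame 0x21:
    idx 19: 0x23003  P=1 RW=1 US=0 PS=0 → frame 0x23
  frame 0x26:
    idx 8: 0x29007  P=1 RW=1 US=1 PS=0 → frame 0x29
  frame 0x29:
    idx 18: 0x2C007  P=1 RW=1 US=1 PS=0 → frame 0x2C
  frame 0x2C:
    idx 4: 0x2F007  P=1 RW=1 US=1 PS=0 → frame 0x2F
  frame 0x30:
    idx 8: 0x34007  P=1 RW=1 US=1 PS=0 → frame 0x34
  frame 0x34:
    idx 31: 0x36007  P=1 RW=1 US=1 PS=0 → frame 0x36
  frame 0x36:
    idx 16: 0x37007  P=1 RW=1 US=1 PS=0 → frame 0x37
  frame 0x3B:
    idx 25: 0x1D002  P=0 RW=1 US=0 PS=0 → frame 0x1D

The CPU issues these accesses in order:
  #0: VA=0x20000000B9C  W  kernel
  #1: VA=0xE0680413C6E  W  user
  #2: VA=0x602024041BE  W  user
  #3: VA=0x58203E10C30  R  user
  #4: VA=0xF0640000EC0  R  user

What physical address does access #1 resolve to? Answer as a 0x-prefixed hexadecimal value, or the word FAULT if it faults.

Trace:
#0 VA=0x20000000B9C (w,kernel):
  L0 @0x17[4] → 0x19087  P=1,RW=1,US=1,PS=1
  → PA=0x19B9C (huge @L0)  (1 entries read)
#1 VA=0xE0680413C6E (w,user):
  L0 @0x17[28] → 0x1B007  P=1,RW=1,US=1,PS=0
  L1 @0x1B[26] → 0x1F007  P=1,RW=1,US=1,PS=0
  L2 @0x1F[2] → 0x21007  P=1,RW=1,US=1,PS=0
  L3 @0x21[19] → 0x23003  P=1,RW=1,US=0,PS=0
  ✗ PROTECTION_VIOLATION  [4 reads]
#2 VA=0x602024041BE (w,user):
  L0 @0x17[12] → 0x26007  P=1,RW=1,US=1,PS=0
  L1 @0x26[8] → 0x29007  P=1,RW=1,US=1,PS=0
  L2 @0x29[18] → 0x2C007  P=1,RW=1,US=1,PS=0
  L3 @0x2C[4] → 0x2F007  P=1,RW=1,US=1,PS=0
  → PA=0x2F1BE  (4 entries read)
#3 VA=0x58203E10C30 (r,user):
  L0 @0x17[11] → 0x30007  P=1,RW=1,US=1,PS=0
  L1 @0x30[8] → 0x34007  P=1,RW=1,US=1,PS=0
  L2 @0x34[31] → 0x36007  P=1,RW=1,US=1,PS=0
  L3 @0x36[16] → 0x37007  P=1,RW=1,US=1,PS=0
  → PA=0x37C30  (4 entries read)
#4 VA=0xF0640000EC0 (r,user):
  L0 @0x17[30] → 0x3B007  P=1,RW=1,US=1,PS=0
  L1 @0x3B[25] → 0x1D002  P=0,RW=1,US=0,PS=0
  ✗ PAGE_NOT_PRESENT  [2 reads]

Access #1 PA: FAULT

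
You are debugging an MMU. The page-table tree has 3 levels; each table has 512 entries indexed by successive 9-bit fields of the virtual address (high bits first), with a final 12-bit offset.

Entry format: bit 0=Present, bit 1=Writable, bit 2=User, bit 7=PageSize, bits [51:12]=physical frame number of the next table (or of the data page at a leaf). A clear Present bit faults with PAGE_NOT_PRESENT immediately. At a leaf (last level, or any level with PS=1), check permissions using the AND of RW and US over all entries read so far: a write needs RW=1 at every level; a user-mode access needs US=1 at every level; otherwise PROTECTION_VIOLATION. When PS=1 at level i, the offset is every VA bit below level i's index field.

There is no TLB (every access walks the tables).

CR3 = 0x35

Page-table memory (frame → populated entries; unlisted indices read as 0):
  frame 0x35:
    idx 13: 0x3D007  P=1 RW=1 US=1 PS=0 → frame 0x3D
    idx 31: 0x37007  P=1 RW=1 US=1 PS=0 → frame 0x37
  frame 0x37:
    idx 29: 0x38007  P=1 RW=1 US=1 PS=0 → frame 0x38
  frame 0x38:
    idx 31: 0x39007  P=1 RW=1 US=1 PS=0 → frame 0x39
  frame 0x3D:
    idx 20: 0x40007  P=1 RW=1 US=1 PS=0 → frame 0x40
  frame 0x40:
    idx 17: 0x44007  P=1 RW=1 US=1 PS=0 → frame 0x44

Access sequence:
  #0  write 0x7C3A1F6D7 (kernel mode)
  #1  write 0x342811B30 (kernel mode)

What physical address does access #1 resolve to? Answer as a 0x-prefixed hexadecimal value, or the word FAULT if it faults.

Trace:
#0 VA=0x7C3A1F6D7 (w,kernel):
  [0] read 0x35 idx=31: raw=0x37007 flags P=1 W=1 U=1 S=0
  [1] read 0x37 idx=29: raw=0x38007 flags P=1 W=1 U=1 S=0
  [2] read 0x38 idx=31: raw=0x39007 flags P=1 W=1 U=1 S=0
  → PA=0x396D7  (3 entries read)
#1 VA=0x342811B30 (w,kernel):
  [0] read 0x35 idx=13: raw=0x3D007 flags P=1 W=1 U=1 S=0
  [1] read 0x3D idx=20: raw=0x40007 flags P=1 W=1 U=1 S=0
  [2] read 0x40 idx=17: raw=0x44007 flags P=1 W=1 U=1 S=0
  → PA=0x44B30  (3 entries read)

Access #1 PA: 0x44B30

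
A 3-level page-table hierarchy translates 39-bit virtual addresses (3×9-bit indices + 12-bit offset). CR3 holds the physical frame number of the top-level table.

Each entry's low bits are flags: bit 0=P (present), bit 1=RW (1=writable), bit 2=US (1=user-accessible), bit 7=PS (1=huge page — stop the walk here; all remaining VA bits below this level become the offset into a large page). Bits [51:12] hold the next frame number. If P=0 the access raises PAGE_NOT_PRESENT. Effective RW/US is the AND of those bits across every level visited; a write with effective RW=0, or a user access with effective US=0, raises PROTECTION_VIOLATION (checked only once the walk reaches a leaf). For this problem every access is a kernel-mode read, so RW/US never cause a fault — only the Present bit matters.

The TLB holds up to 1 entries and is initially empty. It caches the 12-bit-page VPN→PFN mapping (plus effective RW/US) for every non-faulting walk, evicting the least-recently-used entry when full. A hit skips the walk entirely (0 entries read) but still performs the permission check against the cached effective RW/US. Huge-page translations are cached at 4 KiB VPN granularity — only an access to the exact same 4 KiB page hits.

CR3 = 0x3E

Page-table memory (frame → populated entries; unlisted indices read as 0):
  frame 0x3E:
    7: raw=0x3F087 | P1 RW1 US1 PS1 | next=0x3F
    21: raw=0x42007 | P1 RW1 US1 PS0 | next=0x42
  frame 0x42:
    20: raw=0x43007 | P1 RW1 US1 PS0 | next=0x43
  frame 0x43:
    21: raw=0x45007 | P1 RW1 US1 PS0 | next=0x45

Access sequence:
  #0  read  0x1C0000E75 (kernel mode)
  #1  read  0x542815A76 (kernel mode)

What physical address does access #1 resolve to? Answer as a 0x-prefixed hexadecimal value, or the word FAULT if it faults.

Walk each access:
#0 VA=0x1C0000E75 (r,kernel):
  lvl0: tbl 0x3E, slot 7 ⇒ 0x3F087 (P1/RW1/US1/PS1)
  ⇒ phys 0x3FE75 (huge @L0)  [1 reads]
#1 VA=0x542815A76 (r,kernel):
  lvl0: tbl 0x3E, slot 21 ⇒ 0x42007 (P1/RW1/US1/PS0)
  lvl1: tbl 0x42, slot 20 ⇒ 0x43007 (P1/RW1/US1/PS0)
  lvl2: tbl 0x43, slot 21 ⇒ 0x45007 (P1/RW1/US1/PS0)
  ⇒ phys 0x45A76  [3 reads]

Access #1 PA: 0x45A76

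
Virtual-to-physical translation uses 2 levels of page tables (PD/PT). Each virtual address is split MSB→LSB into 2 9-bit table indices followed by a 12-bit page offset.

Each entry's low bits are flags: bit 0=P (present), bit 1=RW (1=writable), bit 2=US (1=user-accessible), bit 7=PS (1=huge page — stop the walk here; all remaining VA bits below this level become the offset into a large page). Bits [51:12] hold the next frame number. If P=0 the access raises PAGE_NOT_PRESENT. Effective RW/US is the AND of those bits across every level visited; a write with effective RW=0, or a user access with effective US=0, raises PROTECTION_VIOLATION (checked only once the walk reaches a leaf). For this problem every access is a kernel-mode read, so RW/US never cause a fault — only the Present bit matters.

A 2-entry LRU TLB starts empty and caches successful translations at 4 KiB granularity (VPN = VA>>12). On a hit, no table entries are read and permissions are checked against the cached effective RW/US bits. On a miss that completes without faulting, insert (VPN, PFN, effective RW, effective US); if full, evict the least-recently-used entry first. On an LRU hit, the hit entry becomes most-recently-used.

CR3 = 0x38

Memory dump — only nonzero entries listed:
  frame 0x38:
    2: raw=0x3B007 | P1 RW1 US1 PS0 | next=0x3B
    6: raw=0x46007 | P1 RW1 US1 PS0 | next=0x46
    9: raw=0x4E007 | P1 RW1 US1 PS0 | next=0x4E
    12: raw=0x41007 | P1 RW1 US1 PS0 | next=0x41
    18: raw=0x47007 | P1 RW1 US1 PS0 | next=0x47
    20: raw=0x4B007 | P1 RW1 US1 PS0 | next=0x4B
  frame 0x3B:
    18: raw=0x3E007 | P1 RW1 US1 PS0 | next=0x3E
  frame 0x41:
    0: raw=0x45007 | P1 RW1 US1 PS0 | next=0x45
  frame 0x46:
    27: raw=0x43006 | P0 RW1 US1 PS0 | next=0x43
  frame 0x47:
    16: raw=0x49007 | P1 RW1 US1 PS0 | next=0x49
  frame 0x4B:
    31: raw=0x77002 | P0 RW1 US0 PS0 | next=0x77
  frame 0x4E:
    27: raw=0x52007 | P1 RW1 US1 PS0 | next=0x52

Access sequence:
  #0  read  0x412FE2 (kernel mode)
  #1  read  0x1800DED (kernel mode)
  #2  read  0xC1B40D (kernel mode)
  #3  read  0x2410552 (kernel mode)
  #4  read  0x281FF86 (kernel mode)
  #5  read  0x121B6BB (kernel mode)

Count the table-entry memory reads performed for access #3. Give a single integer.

Trace:
#0 VA=0x412FE2 (r,kernel):
  L0 @0x38[2] → 0x3B007  P=1,RW=1,US=1,PS=0
  L1 @0x3B[18] → 0x3E007  P=1,RW=1,US=1,PS=0
  ✓ 0x3EFE2  — 2 lookups
#1 VA=0x1800DED (r,kernel):
  L0 @0x38[12] → 0x41007  P=1,RW=1,US=1,PS=0
  L1 @0x41[0] → 0x45007  P=1,RW=1,US=1,PS=0
  ✓ 0x45DED  — 2 lookups
#2 VA=0xC1B40D (r,kernel):
  L0 @0x38[6] → 0x46007  P=1,RW=1,US=1,PS=0
  L1 @0x46[27] → 0x43006  P=0,RW=1,US=1,PS=0
  → PAGE_NOT_PRESENT  (2 entries read)
#3 VA=0x2410552 (r,kernel):
  L0 @0x38[18] → 0x47007  P=1,RW=1,US=1,PS=0
  L1 @0x47[16] → 0x49007  P=1,RW=1,US=1,PS=0
  ✓ 0x49552  — 2 lookups
#4 VA=0x281FF86 (r,kernel):
  L0 @0x38[20] → 0x4B007  P=1,RW=1,US=1,PS=0
  L1 @0x4B[31] → 0x77002  P=0,RW=1,US=0,PS=0
  → PAGE_NOT_PRESENT  (2 entries read)
#5 VA=0x121B6BB (r,kernel):
  L0 @0x38[9] → 0x4E007  P=1,RW=1,US=1,PS=0
  L1 @0x4E[27] → 0x52007  P=1,RW=1,US=1,PS=0
  ✓ 0x526BB  — 2 lookups

Entries read for #3: 2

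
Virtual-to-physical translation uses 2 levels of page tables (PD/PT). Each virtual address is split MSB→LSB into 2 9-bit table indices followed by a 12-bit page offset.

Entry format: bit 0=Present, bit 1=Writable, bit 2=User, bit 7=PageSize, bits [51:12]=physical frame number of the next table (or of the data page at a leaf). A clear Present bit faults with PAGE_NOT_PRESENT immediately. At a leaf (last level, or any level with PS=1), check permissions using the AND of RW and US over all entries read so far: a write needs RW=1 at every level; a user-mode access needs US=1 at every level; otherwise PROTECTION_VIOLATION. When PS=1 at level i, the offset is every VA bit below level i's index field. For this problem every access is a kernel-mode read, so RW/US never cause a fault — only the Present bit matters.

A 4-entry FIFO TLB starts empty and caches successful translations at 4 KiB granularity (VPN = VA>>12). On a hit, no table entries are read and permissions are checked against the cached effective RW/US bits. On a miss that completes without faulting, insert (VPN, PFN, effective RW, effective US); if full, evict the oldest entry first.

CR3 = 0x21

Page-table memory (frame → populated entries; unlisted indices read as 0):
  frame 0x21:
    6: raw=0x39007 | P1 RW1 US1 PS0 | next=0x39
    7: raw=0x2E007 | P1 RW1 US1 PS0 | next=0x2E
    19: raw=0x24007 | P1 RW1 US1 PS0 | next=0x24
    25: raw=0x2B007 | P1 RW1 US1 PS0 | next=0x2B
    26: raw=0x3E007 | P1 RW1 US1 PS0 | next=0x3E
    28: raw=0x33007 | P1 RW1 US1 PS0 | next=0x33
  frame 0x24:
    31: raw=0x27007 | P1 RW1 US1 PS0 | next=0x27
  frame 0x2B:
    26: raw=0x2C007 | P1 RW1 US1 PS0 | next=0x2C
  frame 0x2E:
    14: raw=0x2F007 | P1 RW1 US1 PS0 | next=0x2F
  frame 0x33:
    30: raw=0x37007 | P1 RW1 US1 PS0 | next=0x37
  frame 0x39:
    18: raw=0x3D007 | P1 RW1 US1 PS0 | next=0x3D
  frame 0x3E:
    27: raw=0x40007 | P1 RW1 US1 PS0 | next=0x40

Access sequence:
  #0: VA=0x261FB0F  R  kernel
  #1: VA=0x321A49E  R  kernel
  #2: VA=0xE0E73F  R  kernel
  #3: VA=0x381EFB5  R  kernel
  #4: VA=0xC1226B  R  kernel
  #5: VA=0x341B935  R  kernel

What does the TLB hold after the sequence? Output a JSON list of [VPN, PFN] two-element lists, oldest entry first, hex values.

Walk each access:
#0 VA=0x261FB0F (r,kernel):
  [0] read 0x21 idx=19: raw=0x24007 flags P=1 W=1 U=1 S=0
  [1] read 0x24 idx=31: raw=0x27007 flags P=1 W=1 U=1 S=0
  ⇒ phys 0x27B0F  [2 reads]
#1 VA=0x321A49E (r,kernel):
  [0] read 0x21 idx=25: raw=0x2B007 flags P=1 W=1 U=1 S=0
  [1] read 0x2B idx=26: raw=0x2C007 flags P=1 W=1 U=1 S=0
  ⇒ phys 0x2C49E  [2 reads]
#2 VA=0xE0E73F (r,kernel):
  [0] read 0x21 idx=7: raw=0x2E007 flags P=1 W=1 U=1 S=0
  [1] read 0x2E idx=14: raw=0x2F007 flags P=1 W=1 U=1 S=0
  ⇒ phys 0x2F73F  [2 reads]
#3 VA=0x381EFB5 (r,kernel):
  [0] read 0x21 idx=28: raw=0x33007 flags P=1 W=1 U=1 S=0
  [1] read 0x33 idx=30: raw=0x37007 flags P=1 W=1 U=1 S=0
  ⇒ phys 0x37FB5  [2 reads]
#4 VA=0xC1226B (r,kernel):
  [0] read 0x21 idx=6: raw=0x39007 flags P=1 W=1 U=1 S=0
  [1] read 0x39 idx=18: raw=0x3D007 flags P=1 W=1 U=1 S=0
  ⇒ phys 0x3D26B  [2 reads]
#5 VA=0x341B935 (r,kernel):
  [0] read 0x21 idx=26: raw=0x3E007 flags P=1 W=1 U=1 S=0
  [1] read 0x3E idx=27: raw=0x40007 flags P=1 W=1 U=1 S=0
  ⇒ phys 0x40935  [2 reads]

TLB: [["0xE0E", "0x2F"], ["0x381E", "0x37"], ["0xC12", "0x3D"], ["0x341B", "0x40"]]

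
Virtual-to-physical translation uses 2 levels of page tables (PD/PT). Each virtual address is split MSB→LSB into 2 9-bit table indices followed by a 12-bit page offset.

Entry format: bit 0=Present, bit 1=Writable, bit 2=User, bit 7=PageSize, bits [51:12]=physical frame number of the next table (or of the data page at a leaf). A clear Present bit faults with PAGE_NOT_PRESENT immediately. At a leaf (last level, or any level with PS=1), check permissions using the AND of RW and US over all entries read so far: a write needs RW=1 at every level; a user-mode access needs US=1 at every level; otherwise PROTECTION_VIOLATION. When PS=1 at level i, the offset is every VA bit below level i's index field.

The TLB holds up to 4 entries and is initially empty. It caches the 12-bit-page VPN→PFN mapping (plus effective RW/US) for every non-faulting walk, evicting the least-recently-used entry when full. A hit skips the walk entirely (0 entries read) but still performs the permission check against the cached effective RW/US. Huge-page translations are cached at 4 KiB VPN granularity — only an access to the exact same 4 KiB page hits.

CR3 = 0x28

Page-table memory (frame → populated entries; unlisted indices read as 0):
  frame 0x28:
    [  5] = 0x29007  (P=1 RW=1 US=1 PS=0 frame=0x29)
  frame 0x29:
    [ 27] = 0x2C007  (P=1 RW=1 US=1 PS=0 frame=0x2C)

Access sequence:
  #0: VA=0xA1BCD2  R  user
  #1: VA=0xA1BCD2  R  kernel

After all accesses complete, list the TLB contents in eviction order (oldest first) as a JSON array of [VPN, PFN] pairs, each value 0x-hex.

Trace:
#0 VA=0xA1BCD2 (r,user):
  L0: frame=0x28 idx=5 entry=0x29007 [P=1 RW=1 US=1 PS=0]
  L1: frame=0x29 idx=27 entry=0x2C007 [P=1 RW=1 US=1 PS=0]
  ✓ 0x2CCD2  — 2 lookups
#1 VA=0xA1BCD2 (r,kernel):
  TLB hit vpn=0xA1B → PA=0x2CCD2

TLB: [["0xA1B", "0x2C"]]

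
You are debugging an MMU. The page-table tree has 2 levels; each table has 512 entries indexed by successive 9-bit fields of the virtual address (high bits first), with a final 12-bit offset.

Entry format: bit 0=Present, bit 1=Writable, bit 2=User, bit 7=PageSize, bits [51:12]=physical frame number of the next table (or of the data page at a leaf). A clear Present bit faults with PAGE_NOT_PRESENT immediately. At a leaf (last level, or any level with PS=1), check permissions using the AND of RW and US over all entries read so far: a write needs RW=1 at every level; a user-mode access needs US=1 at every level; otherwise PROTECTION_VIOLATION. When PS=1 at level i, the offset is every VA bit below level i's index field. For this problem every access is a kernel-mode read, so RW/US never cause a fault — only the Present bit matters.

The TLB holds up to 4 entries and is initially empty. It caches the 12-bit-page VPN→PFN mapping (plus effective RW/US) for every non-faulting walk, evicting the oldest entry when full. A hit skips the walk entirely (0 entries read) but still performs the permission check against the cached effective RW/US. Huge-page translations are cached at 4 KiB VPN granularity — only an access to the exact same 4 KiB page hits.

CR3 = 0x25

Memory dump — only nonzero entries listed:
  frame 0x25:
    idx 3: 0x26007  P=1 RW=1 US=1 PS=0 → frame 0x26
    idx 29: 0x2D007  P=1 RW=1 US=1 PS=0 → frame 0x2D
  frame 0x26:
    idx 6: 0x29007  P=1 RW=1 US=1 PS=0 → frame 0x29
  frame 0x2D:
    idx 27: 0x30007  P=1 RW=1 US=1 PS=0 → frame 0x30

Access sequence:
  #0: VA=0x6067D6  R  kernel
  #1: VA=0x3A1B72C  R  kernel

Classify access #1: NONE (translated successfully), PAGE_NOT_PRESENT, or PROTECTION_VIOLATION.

Walk each access:
#0 VA=0x6067D6 (r,kernel):
  lvl0: tbl 0x25, slot 3 ⇒ 0x26007 (P1/RW1/US1/PS0)
  lvl1: tbl 0x26, slot 6 ⇒ 0x29007 (P1/RW1/US1/PS0)
  → PA=0x297D6  (2 entries read)
#1 VA=0x3A1B72C (r,kernel):
  lvl0: tbl 0x25, slot 29 ⇒ 0x2D007 (P1/RW1/US1/PS0)
  lvl1: tbl 0x2D, slot 27 ⇒ 0x30007 (P1/RW1/US1/PS0)
  → PA=0x3072C  (2 entries read)

Access #1 fault: NONE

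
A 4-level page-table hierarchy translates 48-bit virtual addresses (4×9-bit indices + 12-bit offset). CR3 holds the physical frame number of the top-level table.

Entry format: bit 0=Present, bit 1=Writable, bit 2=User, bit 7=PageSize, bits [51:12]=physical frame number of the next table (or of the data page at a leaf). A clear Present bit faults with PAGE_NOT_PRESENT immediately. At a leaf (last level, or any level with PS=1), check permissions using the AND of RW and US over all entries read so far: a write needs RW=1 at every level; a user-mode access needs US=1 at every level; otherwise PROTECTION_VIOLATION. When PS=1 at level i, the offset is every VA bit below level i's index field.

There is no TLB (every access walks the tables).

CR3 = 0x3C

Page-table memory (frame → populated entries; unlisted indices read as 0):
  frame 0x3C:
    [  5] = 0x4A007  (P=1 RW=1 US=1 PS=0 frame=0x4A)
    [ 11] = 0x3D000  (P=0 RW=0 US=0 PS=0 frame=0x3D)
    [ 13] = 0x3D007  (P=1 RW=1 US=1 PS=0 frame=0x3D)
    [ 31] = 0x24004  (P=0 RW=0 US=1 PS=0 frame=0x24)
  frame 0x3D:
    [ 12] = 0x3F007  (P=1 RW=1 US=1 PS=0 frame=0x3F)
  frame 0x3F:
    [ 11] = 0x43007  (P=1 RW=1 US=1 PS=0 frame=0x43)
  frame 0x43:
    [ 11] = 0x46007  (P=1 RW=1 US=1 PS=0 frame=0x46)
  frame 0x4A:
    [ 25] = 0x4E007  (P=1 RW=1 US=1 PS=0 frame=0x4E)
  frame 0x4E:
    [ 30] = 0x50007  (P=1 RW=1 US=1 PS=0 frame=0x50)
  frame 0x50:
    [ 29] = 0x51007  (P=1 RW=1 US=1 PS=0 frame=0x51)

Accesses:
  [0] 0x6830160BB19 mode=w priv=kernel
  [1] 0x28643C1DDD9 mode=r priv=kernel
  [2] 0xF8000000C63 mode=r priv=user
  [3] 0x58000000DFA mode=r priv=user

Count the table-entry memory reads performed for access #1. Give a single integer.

Per-access translation:
#0 VA=0x6830160BB19 (w,kernel):
  lvl0: tbl 0x3C, slot 13 ⇒ 0x3D007 (P1/RW1/US1/PS0)
  lvl1: tbl 0x3D, slot 12 ⇒ 0x3F007 (P1/RW1/US1/PS0)
  lvl2: tbl 0x3F, slot 11 ⇒ 0x43007 (P1/RW1/US1/PS0)
  lvl3: tbl 0x43, slot 11 ⇒ 0x46007 (P1/RW1/US1/PS0)
  → PA=0x46B19  (4 entries read)
#1 VA=0x28643C1DDD9 (r,kernel):
  lvl0: tbl 0x3C, slot 5 ⇒ 0x4A007 (P1/RW1/US1/PS0)
  lvl1: tbl 0x4A, slot 25 ⇒ 0x4E007 (P1/RW1/US1/PS0)
  lvl2: tbl 0x4E, slot 30 ⇒ 0x50007 (P1/RW1/US1/PS0)
  lvl3: tbl 0x50, slot 29 ⇒ 0x51007 (P1/RW1/US1/PS0)
  → PA=0x51DD9  (4 entries read)
#2 VA=0xF8000000C63 (r,user):
  lvl0: tbl 0x3C, slot 31 ⇒ 0x24004 (P0/RW0/US1/PS0)
  ✗ PAGE_NOT_PRESENT  [1 reads]
#3 VA=0x58000000DFA (r,user):
  lvl0: tbl 0x3C, slot 11 ⇒ 0x3D000 (P0/RW0/US0/PS0)
  ✗ PAGE_NOT_PRESENT  [1 reads]

Entries read for #1: 4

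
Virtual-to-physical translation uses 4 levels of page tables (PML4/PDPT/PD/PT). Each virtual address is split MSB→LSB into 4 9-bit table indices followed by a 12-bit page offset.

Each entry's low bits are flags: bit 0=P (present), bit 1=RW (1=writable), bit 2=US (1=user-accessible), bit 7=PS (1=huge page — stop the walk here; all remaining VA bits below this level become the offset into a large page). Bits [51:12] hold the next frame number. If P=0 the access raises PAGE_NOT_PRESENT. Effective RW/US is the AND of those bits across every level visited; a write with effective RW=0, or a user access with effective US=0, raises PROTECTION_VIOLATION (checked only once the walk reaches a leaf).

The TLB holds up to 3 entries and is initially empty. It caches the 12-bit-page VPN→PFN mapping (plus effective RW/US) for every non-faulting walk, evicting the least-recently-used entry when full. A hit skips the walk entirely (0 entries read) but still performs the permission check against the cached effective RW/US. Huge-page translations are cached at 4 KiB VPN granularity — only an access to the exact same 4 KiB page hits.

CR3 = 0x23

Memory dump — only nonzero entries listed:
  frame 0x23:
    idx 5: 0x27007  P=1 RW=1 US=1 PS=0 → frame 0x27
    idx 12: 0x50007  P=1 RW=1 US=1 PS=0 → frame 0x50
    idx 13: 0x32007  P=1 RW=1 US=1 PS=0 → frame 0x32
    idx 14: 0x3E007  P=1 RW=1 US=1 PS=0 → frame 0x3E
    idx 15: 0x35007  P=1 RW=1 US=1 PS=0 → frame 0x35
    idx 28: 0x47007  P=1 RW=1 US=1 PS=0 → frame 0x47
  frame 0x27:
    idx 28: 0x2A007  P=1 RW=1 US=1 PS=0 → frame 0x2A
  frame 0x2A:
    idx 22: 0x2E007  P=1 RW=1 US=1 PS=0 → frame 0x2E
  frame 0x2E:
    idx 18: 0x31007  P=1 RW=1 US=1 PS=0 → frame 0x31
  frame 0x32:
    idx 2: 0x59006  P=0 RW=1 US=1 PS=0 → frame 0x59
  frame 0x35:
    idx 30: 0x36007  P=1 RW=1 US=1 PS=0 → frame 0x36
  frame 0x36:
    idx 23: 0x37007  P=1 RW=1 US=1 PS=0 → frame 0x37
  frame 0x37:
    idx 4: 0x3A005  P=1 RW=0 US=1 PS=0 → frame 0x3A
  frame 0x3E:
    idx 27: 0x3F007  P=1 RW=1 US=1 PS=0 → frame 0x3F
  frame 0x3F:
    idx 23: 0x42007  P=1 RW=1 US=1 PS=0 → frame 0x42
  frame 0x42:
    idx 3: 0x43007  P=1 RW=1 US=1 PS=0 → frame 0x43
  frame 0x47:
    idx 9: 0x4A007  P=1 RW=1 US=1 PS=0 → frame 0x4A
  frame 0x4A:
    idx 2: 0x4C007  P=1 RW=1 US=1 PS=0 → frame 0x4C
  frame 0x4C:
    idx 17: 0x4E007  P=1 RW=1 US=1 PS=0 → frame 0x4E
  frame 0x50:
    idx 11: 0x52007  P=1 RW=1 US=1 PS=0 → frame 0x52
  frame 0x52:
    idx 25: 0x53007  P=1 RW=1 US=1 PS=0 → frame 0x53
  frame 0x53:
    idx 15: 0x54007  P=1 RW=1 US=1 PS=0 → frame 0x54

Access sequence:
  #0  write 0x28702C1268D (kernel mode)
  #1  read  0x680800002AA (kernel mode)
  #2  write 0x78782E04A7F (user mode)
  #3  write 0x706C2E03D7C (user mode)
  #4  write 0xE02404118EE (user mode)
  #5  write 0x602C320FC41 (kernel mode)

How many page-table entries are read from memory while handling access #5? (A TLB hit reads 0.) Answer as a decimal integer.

Trace:
#0 VA=0x28702C1268D (w,kernel):
  lvl0: tbl 0x23, slot 5 ⇒ 0x27007 (P1/RW1/US1/PS0)
  lvl1: tbl 0x27, slot 28 ⇒ 0x2A007 (P1/RW1/US1/PS0)
  lvl2: tbl 0x2A, slot 22 ⇒ 0x2E007 (P1/RW1/US1/PS0)
  lvl3: tbl 0x2E, slot 18 ⇒ 0x31007 (P1/RW1/US1/PS0)
  ⇒ phys 0x3168D  [4 reads]
#1 VA=0x680800002AA (r,kernel):
  lvl0: tbl 0x23, slot 13 ⇒ 0x32007 (P1/RW1/US1/PS0)
  lvl1: tbl 0x32, slot 2 ⇒ 0x59006 (P0/RW1/US1/PS0)
  → PAGE_NOT_PRESENT  (2 entries read)
#2 VA=0x78782E04A7F (w,user):
  lvl0: tbl 0x23, slot 15 ⇒ 0x35007 (P1/RW1/US1/PS0)
  lvl1: tbl 0x35, slot 30 ⇒ 0x36007 (P1/RW1/US1/PS0)
  lvl2: tbl 0x36, slot 23 ⇒ 0x37007 (P1/RW1/US1/PS0)
  lvl3: tbl 0x37, slot 4 ⇒ 0x3A005 (P1/RW0/US1/PS0)
  → PROTECTION_VIOLATION  (4 entries read)
#3 VA=0x706C2E03D7C (w,user):
  lvl0: tbl 0x23, slot 14 ⇒ 0x3E007 (P1/RW1/US1/PS0)
  lvl1: tbl 0x3E, slot 27 ⇒ 0x3F007 (P1/RW1/US1/PS0)
  lvl2: tbl 0x3F, slot 23 ⇒ 0x42007 (P1/RW1/US1/PS0)
  lvl3: tbl 0x42, slot 3 ⇒ 0x43007 (P1/RW1/US1/PS0)
  ⇒ phys 0x43D7C  [4 reads]
#4 VA=0xE02404118EE (w,user):
  lvl0: tbl 0x23, slot 28 ⇒ 0x47007 (P1/RW1/US1/PS0)
  lvl1: tbl 0x47, slot 9 ⇒ 0x4A007 (P1/RW1/US1/PS0)
  lvl2: tbl 0x4A, slot 2 ⇒ 0x4C007 (P1/RW1/US1/PS0)
  lvl3: tbl 0x4C, slot 17 ⇒ 0x4E007 (P1/RW1/US1/PS0)
  ⇒ phys 0x4E8EE  [4 reads]
#5 VA=0x602C320FC41 (w,kernel):
  lvl0: tbl 0x23, slot 12 ⇒ 0x50007 (P1/RW1/US1/PS0)
  lvl1: tbl 0x50, slot 11 ⇒ 0x52007 (P1/RW1/US1/PS0)
  lvl2: tbl 0x52, slot 25 ⇒ 0x53007 (P1/RW1/US1/PS0)
  lvl3: tbl 0x53, slot 15 ⇒ 0x54007 (P1/RW1/US1/PS0)
  ⇒ phys 0x54C41  [4 reads]

Entries read for #5: 4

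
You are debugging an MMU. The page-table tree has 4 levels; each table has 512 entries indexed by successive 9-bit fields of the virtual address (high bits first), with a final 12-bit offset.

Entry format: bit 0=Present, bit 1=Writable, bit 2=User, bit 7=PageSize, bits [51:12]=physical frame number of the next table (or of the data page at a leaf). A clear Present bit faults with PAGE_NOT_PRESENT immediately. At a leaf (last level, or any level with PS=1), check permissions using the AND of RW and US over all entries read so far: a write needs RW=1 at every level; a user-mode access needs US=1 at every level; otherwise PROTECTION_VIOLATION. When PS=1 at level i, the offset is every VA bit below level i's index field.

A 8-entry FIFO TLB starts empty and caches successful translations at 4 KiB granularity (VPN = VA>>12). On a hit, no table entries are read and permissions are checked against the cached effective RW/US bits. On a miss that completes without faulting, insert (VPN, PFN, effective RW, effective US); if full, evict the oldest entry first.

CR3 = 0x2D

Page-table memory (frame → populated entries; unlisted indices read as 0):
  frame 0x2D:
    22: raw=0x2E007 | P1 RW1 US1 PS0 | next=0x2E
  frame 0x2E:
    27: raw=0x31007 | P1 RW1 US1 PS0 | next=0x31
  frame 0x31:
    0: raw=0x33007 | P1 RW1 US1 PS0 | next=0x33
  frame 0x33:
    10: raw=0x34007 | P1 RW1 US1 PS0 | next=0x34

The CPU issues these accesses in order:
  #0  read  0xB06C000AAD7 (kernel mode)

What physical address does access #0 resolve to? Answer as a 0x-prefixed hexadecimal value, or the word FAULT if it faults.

Walk each access:
#0 VA=0xB06C000AAD7 (r,kernel):
  L0 @0x2D[22] → 0x2E007  P=1,RW=1,US=1,PS=0
  L1 @0x2E[27] → 0x31007  P=1,RW=1,US=1,PS=0
  L2 @0x31[0] → 0x33007  P=1,RW=1,US=1,PS=0
  L3 @0x33[10] → 0x34007  P=1,RW=1,US=1,PS=0
  ⇒ phys 0x34AD7  [4 reads]

Access #0 PA: 0x34AD7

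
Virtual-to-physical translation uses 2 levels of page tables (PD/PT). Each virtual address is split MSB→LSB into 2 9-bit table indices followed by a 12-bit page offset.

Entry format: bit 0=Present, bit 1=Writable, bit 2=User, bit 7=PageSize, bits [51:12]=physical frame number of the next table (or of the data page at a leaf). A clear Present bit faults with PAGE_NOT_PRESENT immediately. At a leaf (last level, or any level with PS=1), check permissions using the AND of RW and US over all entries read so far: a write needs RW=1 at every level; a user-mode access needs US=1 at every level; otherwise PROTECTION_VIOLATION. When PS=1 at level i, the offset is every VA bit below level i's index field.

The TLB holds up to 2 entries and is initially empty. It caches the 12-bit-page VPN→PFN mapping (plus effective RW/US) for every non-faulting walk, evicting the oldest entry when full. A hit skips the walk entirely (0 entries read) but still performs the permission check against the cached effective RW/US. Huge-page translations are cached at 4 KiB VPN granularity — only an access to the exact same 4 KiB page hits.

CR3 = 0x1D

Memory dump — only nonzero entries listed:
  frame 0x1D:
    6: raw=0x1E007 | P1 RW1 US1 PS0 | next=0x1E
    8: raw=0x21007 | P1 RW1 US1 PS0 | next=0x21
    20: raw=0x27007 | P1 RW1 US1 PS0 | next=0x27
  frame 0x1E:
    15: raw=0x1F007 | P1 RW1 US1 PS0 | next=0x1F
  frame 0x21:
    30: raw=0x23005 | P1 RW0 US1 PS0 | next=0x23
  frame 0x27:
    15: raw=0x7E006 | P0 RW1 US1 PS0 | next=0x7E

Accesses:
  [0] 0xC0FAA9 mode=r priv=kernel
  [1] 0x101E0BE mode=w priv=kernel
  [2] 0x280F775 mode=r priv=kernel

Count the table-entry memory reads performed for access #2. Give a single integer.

Walk each access:
#0 VA=0xC0FAA9 (r,kernel):
  L0: frame=0x1D idx=6 entry=0x1E007 [P=1 RW=1 US=1 PS=0]
  L1: frame=0x1E idx=15 entry=0x1F007 [P=1 RW=1 US=1 PS=0]
  ✓ 0x1FAA9  — 2 lookups
#1 VA=0x101E0BE (w,kernel):
  L0: frame=0x1D idx=8 entry=0x21007 [P=1 RW=1 US=1 PS=0]
  L1: frame=0x21 idx=30 entry=0x23005 [P=1 RW=0 US=1 PS=0]
  ✗ PROTECTION_VIOLATION  [2 reads]
#2 VA=0x280F775 (r,kernel):
  L0: frame=0x1D idx=20 entry=0x27007 [P=1 RW=1 US=1 PS=0]
  L1: frame=0x27 idx=15 entry=0x7E006 [P=0 RW=1 US=1 PS=0]
  ✗ PAGE_NOT_PRESENT  [2 reads]

Entries read for #2: 2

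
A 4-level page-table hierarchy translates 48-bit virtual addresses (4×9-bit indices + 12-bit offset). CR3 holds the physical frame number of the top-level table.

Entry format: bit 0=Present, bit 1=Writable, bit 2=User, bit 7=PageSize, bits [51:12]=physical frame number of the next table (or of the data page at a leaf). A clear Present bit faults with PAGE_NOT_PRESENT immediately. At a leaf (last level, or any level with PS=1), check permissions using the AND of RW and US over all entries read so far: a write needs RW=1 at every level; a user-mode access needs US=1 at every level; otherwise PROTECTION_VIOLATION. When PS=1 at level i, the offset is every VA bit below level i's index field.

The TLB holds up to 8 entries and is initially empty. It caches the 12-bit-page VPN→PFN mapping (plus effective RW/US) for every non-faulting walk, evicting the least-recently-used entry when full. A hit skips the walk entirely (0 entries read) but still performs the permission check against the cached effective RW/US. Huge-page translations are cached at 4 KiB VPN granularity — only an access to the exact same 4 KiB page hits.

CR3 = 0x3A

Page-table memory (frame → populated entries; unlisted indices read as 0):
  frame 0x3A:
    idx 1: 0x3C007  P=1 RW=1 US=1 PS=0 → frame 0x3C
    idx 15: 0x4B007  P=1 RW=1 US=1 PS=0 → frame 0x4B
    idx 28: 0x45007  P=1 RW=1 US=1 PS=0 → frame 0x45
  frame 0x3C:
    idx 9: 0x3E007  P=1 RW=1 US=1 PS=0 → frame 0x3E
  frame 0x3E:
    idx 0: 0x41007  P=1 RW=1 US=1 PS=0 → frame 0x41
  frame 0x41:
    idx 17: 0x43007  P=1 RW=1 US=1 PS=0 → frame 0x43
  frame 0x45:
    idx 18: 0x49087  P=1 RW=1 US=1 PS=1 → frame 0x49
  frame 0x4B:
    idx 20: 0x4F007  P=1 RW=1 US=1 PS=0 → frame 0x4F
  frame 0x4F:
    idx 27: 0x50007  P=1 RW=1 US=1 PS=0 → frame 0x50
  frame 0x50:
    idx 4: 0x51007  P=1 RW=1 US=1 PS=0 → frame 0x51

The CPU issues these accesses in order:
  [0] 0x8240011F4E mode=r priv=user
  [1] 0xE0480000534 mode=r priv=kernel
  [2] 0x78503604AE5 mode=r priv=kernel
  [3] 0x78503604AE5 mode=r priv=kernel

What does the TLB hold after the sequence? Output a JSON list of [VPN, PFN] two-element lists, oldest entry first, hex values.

Walk each access:
#0 VA=0x8240011F4E (r,user):
  L0 @0x3A[1] → 0x3C007  P=1,RW=1,US=1,PS=0
  L1 @0x3C[9] → 0x3E007  P=1,RW=1,US=1,PS=0
  L2 @0x3E[0] → 0x41007  P=1,RW=1,US=1,PS=0
  L3 @0x41[17] → 0x43007  P=1,RW=1,US=1,PS=0
  ⇒ phys 0x43F4E  [4 reads]
#1 VA=0xE0480000534 (r,kernel):
  L0 @0x3A[28] → 0x45007  P=1,RW=1,US=1,PS=0
  L1 @0x45[18] → 0x49087  P=1,RW=1,US=1,PS=1
  ⇒ phys 0x49534 (huge @L1)  [2 reads]
#2 VA=0x78503604AE5 (r,kernel):
  L0 @0x3A[15] → 0x4B007  P=1,RW=1,US=1,PS=0
  L1 @0x4B[20] → 0x4F007  P=1,RW=1,US=1,PS=0
  L2 @0x4F[27] → 0x50007  P=1,RW=1,US=1,PS=0
  L3 @0x50[4] → 0x51007  P=1,RW=1,US=1,PS=0
  ⇒ phys 0x51AE5  [4 reads]
#3 VA=0x78503604AE5 (r,kernel):
  TLB hit vpn=0x78503604 → PA=0x51AE5

TLB: [["0x8240011", "0x43"], ["0xE0480000", "0x49"], ["0x78503604", "0x51"]]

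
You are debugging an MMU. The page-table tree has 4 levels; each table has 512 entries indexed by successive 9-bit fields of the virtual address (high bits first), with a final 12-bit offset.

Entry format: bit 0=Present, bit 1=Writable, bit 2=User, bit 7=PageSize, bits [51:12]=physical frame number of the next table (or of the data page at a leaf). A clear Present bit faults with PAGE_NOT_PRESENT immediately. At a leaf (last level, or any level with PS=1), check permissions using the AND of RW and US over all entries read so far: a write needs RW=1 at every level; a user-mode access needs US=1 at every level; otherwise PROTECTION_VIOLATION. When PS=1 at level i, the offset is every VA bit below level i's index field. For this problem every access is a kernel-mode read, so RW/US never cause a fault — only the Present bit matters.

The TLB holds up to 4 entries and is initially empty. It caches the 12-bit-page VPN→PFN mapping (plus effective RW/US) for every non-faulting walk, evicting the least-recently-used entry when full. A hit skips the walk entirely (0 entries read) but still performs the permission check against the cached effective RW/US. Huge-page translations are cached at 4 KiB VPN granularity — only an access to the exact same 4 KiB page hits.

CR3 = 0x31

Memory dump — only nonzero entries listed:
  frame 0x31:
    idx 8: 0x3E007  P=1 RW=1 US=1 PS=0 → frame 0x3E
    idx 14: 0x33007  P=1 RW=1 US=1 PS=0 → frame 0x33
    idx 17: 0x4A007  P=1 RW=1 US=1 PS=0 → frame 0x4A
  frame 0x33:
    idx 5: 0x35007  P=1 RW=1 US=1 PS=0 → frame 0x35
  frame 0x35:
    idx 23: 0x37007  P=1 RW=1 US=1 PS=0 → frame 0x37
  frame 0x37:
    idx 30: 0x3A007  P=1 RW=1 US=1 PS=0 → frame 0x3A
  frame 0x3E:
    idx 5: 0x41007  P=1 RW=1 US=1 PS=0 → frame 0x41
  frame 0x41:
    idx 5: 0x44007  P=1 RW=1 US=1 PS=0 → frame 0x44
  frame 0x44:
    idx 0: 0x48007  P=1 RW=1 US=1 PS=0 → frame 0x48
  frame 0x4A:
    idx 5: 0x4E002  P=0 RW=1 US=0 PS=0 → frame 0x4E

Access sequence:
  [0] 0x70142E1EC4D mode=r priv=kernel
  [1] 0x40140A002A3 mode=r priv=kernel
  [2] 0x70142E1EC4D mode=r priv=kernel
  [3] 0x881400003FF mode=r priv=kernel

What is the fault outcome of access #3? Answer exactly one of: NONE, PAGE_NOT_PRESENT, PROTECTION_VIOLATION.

Trace:
#0 VA=0x70142E1EC4D (r,kernel):
  L0: frame=0x31 idx=14 entry=0x33007 [P=1 RW=1 US=1 PS=0]
  L1: frame=0x33 idx=5 entry=0x35007 [P=1 RW=1 US=1 PS=0]
  L2: frame=0x35 idx=23 entry=0x37007 [P=1 RW=1 US=1 PS=0]
  L3: frame=0x37 idx=30 entry=0x3A007 [P=1 RW=1 US=1 PS=0]
  ⇒ phys 0x3AC4D  [4 reads]
#1 VA=0x40140A002A3 (r,kernel):
  L0: frame=0x31 idx=8 entry=0x3E007 [P=1 RW=1 US=1 PS=0]
  L1: frame=0x3E idx=5 entry=0x41007 [P=1 RW=1 US=1 PS=0]
  L2: frame=0x41 idx=5 entry=0x44007 [P=1 RW=1 US=1 PS=0]
  L3: frame=0x44 idx=0 entry=0x48007 [P=1 RW=1 US=1 PS=0]
  ⇒ phys 0x482A3  [4 reads]
#2 VA=0x70142E1EC4D (r,kernel):
  TLB hit vpn=0x70142E1E → PA=0x3AC4D
#3 VA=0x881400003FF (r,kernel):
  L0: frame=0x31 idx=17 entry=0x4A007 [P=1 RW=1 US=1 PS=0]
  L1: frame=0x4A idx=5 entry=0x4E002 [P=0 RW=1 US=0 PS=0]
  → PAGE_NOT_PRESENT  (2 entries read)

Access #3 fault: PAGE_NOT_PRESENT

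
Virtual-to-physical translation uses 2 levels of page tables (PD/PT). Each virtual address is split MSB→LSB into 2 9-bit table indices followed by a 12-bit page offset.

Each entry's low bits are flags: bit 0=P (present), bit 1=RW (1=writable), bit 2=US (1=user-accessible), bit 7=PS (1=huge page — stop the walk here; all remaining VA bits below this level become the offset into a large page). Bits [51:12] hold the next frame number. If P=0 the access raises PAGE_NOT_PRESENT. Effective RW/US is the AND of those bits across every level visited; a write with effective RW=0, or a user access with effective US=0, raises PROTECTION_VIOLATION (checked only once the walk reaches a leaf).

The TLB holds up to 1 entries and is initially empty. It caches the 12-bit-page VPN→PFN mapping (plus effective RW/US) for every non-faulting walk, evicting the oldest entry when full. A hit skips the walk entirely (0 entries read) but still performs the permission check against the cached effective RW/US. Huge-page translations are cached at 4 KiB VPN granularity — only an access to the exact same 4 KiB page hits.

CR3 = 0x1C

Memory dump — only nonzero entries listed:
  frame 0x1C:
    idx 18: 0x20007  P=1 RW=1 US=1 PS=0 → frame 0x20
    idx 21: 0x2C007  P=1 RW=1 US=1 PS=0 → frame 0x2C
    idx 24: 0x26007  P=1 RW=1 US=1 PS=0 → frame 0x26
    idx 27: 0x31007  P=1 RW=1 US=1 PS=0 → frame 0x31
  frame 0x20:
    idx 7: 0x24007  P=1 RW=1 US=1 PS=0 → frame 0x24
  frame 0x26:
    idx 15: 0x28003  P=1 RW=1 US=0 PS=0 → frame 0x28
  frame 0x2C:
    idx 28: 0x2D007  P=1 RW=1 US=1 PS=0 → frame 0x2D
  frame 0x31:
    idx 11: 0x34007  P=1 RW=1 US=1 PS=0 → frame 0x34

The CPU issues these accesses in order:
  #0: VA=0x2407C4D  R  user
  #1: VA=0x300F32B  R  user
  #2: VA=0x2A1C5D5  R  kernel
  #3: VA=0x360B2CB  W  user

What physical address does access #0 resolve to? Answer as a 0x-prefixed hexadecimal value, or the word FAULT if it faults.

Walk each access:
#0 VA=0x2407C4D (r,user):
  lvl0: tbl 0x1C, slot 18 ⇒ 0x20007 (P1/RW1/US1/PS0)
  lvl1: tbl 0x20, slot 7 ⇒ 0x24007 (P1/RW1/US1/PS0)
  ✓ 0x24C4D  — 2 lookups
#1 VA=0x300F32B (r,user):
  lvl0: tbl 0x1C, slot 24 ⇒ 0x26007 (P1/RW1/US1/PS0)
  lvl1: tbl 0x26, slot 15 ⇒ 0x28003 (P1/RW1/US0/PS0)
  → PROTECTION_VIOLATION  (2 entries read)
#2 VA=0x2A1C5D5 (r,kernel):
  lvl0: tbl 0x1C, slot 21 ⇒ 0x2C007 (P1/RW1/US1/PS0)
  lvl1: tbl 0x2C, slot 28 ⇒ 0x2D007 (P1/RW1/US1/PS0)
  ✓ 0x2D5D5  — 2 lookups
#3 VA=0x360B2CB (w,user):
  lvl0: tbl 0x1C, slot 27 ⇒ 0x31007 (P1/RW1/US1/PS0)
  lvl1: tbl 0x31, slot 11 ⇒ 0x34007 (P1/RW1/US1/PS0)
  ✓ 0x342CB  — 2 lookups

Access #0 PA: 0x24C4D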